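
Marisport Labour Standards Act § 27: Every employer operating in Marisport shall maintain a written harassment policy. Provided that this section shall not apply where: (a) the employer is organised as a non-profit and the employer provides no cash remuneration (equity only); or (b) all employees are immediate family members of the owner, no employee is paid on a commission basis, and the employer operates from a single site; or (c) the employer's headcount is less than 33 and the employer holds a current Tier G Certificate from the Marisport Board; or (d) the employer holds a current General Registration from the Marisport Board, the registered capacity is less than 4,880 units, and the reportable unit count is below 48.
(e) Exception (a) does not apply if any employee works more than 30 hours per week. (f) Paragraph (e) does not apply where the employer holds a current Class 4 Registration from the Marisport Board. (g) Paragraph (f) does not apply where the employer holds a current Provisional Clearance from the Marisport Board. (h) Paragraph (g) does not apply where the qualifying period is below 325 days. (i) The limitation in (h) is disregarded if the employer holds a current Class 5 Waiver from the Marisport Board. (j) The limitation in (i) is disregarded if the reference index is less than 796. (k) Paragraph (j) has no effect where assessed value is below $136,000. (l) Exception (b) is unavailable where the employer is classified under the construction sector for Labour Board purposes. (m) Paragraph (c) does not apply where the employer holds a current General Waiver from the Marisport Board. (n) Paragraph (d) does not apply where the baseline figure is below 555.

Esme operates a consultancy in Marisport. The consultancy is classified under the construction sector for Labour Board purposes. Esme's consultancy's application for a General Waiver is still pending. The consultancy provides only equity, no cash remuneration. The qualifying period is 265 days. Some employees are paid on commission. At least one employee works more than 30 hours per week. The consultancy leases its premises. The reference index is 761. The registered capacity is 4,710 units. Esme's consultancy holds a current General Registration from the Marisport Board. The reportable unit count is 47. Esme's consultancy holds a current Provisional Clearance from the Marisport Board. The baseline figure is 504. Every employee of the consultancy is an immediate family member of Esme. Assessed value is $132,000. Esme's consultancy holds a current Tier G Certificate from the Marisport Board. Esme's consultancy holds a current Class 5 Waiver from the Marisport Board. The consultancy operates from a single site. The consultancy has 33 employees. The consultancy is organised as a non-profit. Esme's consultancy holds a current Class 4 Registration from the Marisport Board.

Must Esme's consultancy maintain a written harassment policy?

Yes — Esme's consultancy must maintain a written harassment policy.

Exception (a) is satisfied on its face — the employer is a non-profit; remuneration is equity-only. Turning to paragraphs (e)–(k): (e) operates — at least one employee exceeds 30 hours/week. (f) would limit (e) — a current Class 4 Registration is held — but (g) sets (f) aside: (g) applies — a current Provisional Clearance is held. (h) would limit (g) — the qualifying period is 265 days, below the 325 days limit — but (i) sets (h) aside: (i) operates against (h): a current Class 5 Waiver is held. (j) would limit (i) — the reference index is 761, less than the 796 limit — but (k) sets (j) aside: (k) operates against (j): assessed value is $132,000, below the $136,000 limit. Exception (a) does not apply.
Exception (b) requires that no employee is paid on a commission basis; but some employees are paid on commission, so (b) is unavailable.
Exception (c) does not apply: the employer's headcount is 33, not less than 33.
Exception (d): a current General Registration is held; the registered capacity is 4,710 units, less than the 4,880 units limit; the reportable unit count is 47, below the 48 limit — every condition holds. Turning to paragraph (n): (n) operates against (d): the baseline figure is 504, below the 555 limit. Exception (d) does not apply.
No exception is made out. Esme's consultancy falls within the general rule.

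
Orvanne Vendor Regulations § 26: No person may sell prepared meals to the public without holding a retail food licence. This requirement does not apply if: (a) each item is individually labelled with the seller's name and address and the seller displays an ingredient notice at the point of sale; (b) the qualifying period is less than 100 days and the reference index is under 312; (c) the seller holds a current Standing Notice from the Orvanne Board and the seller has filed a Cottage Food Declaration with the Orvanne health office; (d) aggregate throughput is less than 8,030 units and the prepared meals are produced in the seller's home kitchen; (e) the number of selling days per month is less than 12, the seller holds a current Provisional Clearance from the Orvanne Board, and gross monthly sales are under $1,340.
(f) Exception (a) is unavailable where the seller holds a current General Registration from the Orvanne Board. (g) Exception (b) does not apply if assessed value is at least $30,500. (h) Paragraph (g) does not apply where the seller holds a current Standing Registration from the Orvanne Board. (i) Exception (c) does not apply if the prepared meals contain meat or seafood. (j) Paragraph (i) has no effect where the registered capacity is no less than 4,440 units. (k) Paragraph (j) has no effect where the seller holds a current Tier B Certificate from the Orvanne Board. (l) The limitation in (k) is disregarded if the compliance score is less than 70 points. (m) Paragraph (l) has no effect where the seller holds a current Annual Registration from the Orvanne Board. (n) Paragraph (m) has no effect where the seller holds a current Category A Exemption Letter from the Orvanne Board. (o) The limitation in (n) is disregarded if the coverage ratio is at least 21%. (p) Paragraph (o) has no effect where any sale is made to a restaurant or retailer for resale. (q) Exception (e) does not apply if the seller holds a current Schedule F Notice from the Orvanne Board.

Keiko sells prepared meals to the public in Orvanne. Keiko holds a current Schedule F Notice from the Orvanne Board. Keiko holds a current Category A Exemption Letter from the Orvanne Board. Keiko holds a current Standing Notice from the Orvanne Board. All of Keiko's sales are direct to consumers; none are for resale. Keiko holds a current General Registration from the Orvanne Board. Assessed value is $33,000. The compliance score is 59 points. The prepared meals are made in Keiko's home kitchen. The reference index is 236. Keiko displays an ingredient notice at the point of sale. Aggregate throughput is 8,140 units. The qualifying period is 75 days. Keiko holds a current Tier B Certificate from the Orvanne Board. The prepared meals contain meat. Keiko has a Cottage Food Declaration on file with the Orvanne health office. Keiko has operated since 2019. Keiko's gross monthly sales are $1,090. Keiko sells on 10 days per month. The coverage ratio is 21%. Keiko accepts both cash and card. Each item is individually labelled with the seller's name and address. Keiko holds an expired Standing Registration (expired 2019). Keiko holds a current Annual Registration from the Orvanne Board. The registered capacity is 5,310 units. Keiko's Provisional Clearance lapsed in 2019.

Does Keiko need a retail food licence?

Yes — Keiko must hold a retail food licence.

Exception (a): items are individually labelled; an ingredient notice is displayed — every condition holds. Turning to paragraph (f): (f) operates against (a): a current General Registration is held. Exception (a) does not apply.
Exception (b) is satisfied on its face — the qualifying period is 75 days, less than the 100 days limit; the reference index is 236, under the 312 limit. But: (g) operates against (b): assessed value is $33,000, meeting the $30,500 threshold. (h), which would lift (g), is not engaged — the Standing Registration is not current. Exception (b) does not apply.
Exception (c): a current Standing Notice is held; a Cottage Food Declaration is on file — every condition holds. However, paragraphs (i)–(p) must be considered: (i) operates against (c): the prepared meals contain meat. (j) would limit (i) — the registered capacity is 5,310 units, meeting the 4,440 units threshold — but (k) sets (j) aside: (k) operates against (j): a current Tier B Certificate is held. (l) would limit (k) — the compliance score is 59 points, less than the 70 points limit — but (m) sets (l) aside: (m) operates against (l): a current Annual Registration is held. (n) is triggered (a current Category A Exemption Letter is held), but yields to (o): (o) operates — the coverage ratio is 21%, meeting the 21% threshold. (p) is not triggered (no sales are for resale), so (o) stands. So (c) is unavailable.
Exception (d) does not apply: aggregate throughput is 8,140 units, not less than 8,030 units.
Exception (e) fails — there is no Provisional Clearance in force.
No exception is made out. Keiko falls within the general rule.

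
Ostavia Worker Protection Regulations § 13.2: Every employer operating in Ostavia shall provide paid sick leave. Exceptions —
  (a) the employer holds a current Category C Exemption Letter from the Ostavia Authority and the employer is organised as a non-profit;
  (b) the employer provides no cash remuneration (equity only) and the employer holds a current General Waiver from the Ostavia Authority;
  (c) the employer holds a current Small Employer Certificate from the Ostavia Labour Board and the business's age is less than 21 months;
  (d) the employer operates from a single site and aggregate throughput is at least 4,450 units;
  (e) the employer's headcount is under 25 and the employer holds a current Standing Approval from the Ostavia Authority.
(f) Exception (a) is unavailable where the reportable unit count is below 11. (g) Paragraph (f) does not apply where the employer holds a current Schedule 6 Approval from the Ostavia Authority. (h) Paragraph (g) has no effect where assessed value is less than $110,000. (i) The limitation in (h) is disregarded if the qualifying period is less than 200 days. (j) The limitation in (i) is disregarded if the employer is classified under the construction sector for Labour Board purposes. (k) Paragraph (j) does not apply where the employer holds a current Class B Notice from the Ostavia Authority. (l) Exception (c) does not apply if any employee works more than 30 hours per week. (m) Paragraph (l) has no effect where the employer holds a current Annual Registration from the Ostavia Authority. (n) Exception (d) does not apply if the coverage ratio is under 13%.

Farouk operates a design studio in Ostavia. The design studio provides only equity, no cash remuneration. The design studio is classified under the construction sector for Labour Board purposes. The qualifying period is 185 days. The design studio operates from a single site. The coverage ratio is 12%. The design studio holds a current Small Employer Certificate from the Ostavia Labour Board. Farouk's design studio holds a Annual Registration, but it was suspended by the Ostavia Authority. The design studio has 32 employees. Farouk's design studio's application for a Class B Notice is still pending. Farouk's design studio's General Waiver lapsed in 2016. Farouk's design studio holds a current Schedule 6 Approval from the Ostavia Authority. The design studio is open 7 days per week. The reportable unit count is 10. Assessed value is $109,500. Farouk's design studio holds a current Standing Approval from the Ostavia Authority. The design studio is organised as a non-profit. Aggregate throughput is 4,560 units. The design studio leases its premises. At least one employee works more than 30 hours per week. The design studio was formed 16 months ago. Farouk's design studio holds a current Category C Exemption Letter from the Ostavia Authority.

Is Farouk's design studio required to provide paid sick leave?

Exception (a): a current Category C Exemption Letter is held; the employer is a non-profit — every condition holds. However, paragraphs (f)–(k) must be considered: (f) is engaged — the reportable unit count is 10, below the 11 limit. (g) would limit (f) — a current Schedule 6 Approval is held — but (h) sets (g) aside: (h) operates against (g): assessed value is $109,500, less than the $110,000 limit. (i) would limit (h) — the qualifying period is 185 days, less than the 200 days limit — but (j) sets (i) aside: (j) operates against (i): the design studio is classified under the construction sector. (k), which would lift (j), is not engaged — no current Class B Notice is held. (a) is therefore removed.
Exception (b) requires that the employer holds a current General Waiver from the Ostavia Authority; but there is no General Waiver in force, so (b) is unavailable.
Exception (c): a current Small Employer Certificate is held; the business's age is 16 months, less than the 21 months limit — every condition holds. Turning to paragraphs (l)–(m): (l) is engaged — at least one employee exceeds 30 hours/week. (m) does not operate here (the Annual Registration is not current), so (l) stands. (c) is therefore removed.
All of (d)'s requirements are met (the employer operates from a single site; aggregate throughput is 4,560 units, meeting the 4,450 units threshold). However, paragraph (n) must be considered: (n) operates against (d): the coverage ratio is 12%, under the 13% limit. Exception (d) does not apply.
Exception (e) does not apply: the employer's headcount is 32, not under 25.
Every exception is unavailable, so the rule governs.

Yes — Farouk's design studio must provide paid sick leave.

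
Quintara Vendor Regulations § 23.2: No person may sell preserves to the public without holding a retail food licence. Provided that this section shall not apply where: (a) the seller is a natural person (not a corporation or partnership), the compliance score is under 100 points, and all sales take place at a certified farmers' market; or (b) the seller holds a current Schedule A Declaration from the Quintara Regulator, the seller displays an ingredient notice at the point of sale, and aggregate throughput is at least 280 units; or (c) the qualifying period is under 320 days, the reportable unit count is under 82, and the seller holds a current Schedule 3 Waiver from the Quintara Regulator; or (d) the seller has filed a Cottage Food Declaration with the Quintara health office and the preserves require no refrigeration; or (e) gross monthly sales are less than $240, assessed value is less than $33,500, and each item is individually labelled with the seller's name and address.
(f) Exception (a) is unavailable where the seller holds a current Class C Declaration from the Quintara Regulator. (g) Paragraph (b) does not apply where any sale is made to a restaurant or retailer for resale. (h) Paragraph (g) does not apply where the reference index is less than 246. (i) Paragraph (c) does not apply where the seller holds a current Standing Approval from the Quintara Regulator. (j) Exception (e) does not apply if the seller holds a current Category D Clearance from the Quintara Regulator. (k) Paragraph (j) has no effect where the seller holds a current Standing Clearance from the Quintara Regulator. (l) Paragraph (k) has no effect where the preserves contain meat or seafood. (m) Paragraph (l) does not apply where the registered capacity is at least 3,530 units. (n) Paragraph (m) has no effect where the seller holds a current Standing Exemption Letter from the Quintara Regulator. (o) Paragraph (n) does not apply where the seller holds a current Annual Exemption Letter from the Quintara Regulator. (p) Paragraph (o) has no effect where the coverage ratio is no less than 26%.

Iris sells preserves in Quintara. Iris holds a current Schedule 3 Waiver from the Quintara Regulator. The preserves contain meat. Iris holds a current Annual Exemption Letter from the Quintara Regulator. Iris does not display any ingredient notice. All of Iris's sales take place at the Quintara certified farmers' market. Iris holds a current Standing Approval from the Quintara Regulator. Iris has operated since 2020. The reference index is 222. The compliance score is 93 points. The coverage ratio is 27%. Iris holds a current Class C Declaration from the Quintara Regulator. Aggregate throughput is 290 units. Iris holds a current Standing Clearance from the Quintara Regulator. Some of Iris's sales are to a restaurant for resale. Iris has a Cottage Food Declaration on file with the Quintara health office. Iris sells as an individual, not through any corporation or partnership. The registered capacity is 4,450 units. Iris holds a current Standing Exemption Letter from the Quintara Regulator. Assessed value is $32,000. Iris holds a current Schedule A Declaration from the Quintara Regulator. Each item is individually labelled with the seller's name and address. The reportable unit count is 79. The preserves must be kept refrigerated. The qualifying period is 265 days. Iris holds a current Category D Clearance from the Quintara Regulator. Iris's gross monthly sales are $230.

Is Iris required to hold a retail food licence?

Yes — Iris must hold a retail food licence.

All of (a)'s requirements are met (the seller is a natural person; the compliance score is 93 points, under the 100 points limit; all sales are at a certified farmers' market). But applying paragraph (f): (f) operates against (a): a current Class C Declaration is held. So (a) is unavailable.
Exception (b) fails — no ingredient notice is displayed.
Exception (c): the qualifying period is 265 days, under the 320 days limit; the reportable unit count is 79, under the 82 limit; a current Schedule 3 Waiver is held — every condition holds. However, paragraph (i) must be considered: (i) operates against (c): a current Standing Approval is held. Exception (c) does not apply.
Exception (d) requires that the preserves require no refrigeration; but the preserves require refrigeration, so (d) is unavailable.
Exception (e): gross monthly sales are $230, less than the $240 limit; assessed value is $32,000, less than the $33,500 limit; items are individually labelled — every condition holds. But: (j) operates against (e): a current Category D Clearance is held. (k) applies (a current Standing Clearance is held), but yields to (l): (l) operates against (k): the preserves contain meat. (m) would limit (l) — the registered capacity is 4,450 units, meeting the 3,530 units threshold — but (n) sets (m) aside: (n) operates against (m): a current Standing Exemption Letter is held. (o) is triggered (a current Annual Exemption Letter is held), but is displaced by (p): (p) is triggered — the coverage ratio is 27%, meeting the 26% threshold. Exception (e) does not apply.
None of the exceptions is available; § 23.2 applies in full.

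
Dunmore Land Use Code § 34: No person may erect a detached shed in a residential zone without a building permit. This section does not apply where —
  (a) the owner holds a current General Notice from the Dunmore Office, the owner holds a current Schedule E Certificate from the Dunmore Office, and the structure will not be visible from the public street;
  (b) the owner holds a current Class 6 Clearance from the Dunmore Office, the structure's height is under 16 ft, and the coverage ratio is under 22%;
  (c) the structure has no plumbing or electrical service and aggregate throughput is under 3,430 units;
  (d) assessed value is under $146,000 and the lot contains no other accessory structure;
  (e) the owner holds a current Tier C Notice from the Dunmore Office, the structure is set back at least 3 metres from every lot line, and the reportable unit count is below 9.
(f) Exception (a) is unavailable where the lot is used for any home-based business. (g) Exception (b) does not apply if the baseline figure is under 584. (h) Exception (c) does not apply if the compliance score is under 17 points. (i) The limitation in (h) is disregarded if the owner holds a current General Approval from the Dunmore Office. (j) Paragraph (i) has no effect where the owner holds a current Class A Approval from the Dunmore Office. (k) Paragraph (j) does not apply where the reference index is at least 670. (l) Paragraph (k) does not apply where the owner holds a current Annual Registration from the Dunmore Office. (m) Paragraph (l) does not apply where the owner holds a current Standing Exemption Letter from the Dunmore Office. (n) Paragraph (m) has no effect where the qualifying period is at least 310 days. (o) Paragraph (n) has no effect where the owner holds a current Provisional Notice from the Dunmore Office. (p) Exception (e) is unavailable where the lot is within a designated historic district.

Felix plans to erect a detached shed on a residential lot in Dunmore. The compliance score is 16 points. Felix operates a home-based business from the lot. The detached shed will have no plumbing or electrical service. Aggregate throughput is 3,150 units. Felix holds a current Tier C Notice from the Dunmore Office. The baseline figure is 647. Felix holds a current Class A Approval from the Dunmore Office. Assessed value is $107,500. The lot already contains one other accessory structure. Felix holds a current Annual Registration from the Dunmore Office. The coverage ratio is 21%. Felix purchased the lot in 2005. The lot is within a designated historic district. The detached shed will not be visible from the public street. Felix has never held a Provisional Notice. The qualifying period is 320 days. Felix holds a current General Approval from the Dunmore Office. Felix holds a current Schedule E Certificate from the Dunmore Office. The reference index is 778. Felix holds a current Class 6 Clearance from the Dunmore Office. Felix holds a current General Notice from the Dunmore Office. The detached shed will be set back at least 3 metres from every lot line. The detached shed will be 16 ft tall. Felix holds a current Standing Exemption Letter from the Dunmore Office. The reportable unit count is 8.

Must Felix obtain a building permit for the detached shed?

Exception (a) is satisfied on its face — a current General Notice is held; a current Schedule E Certificate is held; the structure will not be visible from the street. But applying paragraph (f): (f) operates against (a): a home-based business operates on the lot. (a) is therefore removed.
Exception (b) fails — the structure's height is 16 ft, not under 16 ft.
Exception (c) is satisfied on its face — there is no plumbing or electrical service; aggregate throughput is 3,150 units, under the 3,430 units limit. However, paragraphs (h)–(o) must be considered: (h) is triggered — the compliance score is 16 points, under the 17 points limit. (i) operates (a current General Approval is held), but is overridden by (j): (j) is triggered — a current Class A Approval is held. (k) is engaged (the reference index is 778, meeting the 670 threshold), but is set aside by (l): (l) operates — a current Annual Registration is held. (m) applies (a current Standing Exemption Letter is held), but is overridden by (n): (n) operates against (m): the qualifying period is 320 days, meeting the 310 days threshold. (o), which would lift (n), is not engaged — no current Provisional Notice is held. Exception (c) does not apply.
Exception (d) does not apply: the lot already has another accessory structure.
Exception (e) is satisfied on its face — a current Tier C Notice is held; the setback is at least 3 m on every side; the reportable unit count is 8, below the 9 limit. Turning to paragraph (p): (p) applies — the lot is in a historic district. So (e) is unavailable.
No exception applies. The general rule governs.

Yes — Felix must obtain a building permit.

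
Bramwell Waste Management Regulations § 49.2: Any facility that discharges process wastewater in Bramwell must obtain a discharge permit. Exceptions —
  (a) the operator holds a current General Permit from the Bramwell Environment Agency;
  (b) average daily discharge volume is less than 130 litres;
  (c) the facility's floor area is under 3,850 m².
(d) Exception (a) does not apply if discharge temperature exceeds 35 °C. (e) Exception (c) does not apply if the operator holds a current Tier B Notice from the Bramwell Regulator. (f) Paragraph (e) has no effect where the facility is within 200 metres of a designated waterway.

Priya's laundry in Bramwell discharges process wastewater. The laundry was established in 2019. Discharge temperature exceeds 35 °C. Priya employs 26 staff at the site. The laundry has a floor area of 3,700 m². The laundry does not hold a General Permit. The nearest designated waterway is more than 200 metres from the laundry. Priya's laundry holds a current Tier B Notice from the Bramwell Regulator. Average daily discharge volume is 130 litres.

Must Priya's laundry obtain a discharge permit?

Exception (a) does not apply: no General Permit is held.
Exception (b) fails — average daily discharge volume is 130 litres, not less than 130 litres.
Exception (c) is satisfied on its face — the facility's floor area is 3,700 m², under the 3,850 m² limit. But: (e) applies — a current Tier B Notice is held. (f) does not operate here (the laundry is more than 200 m from any designated waterway), so (e) stands. (c) is therefore removed.
No exception is made out. Priya's laundry falls within the general rule.

Yes — Priya's laundry must obtain a discharge permit.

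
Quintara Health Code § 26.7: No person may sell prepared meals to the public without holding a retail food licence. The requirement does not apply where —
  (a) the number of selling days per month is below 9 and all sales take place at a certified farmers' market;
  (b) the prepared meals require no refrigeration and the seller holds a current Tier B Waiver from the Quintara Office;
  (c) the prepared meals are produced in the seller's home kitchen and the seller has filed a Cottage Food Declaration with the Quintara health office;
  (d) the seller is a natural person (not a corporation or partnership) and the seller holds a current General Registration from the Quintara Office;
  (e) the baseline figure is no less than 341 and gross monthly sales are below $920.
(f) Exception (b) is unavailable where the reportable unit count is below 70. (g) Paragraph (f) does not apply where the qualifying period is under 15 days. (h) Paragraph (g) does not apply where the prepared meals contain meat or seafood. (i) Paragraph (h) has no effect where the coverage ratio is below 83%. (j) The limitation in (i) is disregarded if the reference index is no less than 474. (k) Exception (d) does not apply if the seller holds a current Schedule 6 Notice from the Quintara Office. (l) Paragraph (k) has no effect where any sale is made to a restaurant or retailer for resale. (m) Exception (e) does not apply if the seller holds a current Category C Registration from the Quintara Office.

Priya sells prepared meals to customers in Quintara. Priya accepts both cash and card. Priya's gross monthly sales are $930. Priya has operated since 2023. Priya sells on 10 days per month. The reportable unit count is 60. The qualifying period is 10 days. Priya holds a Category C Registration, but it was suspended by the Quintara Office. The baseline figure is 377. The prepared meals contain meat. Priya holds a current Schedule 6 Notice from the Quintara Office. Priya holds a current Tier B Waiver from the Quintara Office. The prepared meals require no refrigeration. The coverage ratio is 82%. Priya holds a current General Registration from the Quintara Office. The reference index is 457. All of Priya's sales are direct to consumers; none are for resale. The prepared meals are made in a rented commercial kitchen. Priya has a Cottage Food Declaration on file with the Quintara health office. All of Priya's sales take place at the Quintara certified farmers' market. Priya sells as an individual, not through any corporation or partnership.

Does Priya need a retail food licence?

Exception (a) requires that the number of selling days per month is below 9; but the number of selling days per month is 10, not below 9, so (a) is unavailable.
Exception (b): the prepared meals are shelf-stable; a current Tier B Waiver is held — every condition holds. Applying paragraphs (f)–(j): (f) would limit (b) — the reportable unit count is 60, below the 70 limit — but (g) sets (f) aside: (g) operates against (f): the qualifying period is 10 days, under the 15 days limit. (h) would limit (g) — the prepared meals contain meat — but (i) sets (h) aside: (i) operates — the coverage ratio is 82%, below the 83% limit. (j) is not engaged (the reference index is 457, short of 474), so (i) stands. Exception (b) stands.
Exception (c) does not apply: the prepared meals are made in a commercial kitchen, not a home kitchen.
Exception (d): the seller is a natural person; a current General Registration is held — every condition holds. But applying paragraphs (k)–(l): (k) applies — a current Schedule 6 Notice is held. (l) does not operate here (no sales are for resale), so (k) stands. So (d) is unavailable.
Exception (e) requires that gross monthly sales are below $920; but gross monthly sales are $930, not below $920, so (e) is unavailable.

No — exception (b) applies; Priya is not required to hold a retail food licence.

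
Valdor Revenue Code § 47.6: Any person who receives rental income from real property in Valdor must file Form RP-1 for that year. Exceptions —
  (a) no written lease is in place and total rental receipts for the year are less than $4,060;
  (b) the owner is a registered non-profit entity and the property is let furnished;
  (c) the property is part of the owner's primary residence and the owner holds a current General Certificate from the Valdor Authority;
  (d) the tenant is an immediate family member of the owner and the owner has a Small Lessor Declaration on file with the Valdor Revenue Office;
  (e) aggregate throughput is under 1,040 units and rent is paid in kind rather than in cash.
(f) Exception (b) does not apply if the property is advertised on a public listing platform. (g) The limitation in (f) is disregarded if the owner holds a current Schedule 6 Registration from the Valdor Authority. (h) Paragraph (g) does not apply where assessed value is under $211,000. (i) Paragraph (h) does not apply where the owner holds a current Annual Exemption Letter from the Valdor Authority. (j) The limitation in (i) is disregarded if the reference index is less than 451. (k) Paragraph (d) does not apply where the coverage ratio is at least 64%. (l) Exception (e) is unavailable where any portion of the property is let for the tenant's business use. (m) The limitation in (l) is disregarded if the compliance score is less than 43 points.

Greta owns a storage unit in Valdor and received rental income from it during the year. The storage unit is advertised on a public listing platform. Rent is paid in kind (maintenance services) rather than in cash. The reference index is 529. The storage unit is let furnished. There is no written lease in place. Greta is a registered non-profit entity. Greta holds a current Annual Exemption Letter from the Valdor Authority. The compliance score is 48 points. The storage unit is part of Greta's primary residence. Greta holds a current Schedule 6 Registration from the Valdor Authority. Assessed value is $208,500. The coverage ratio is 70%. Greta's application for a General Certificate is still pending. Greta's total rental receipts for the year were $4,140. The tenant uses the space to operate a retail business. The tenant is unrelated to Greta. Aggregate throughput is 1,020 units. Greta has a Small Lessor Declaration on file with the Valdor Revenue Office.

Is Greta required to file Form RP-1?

No — exception (b) applies; Greta is not required to file Form RP-1.

Exception (a) requires that total rental receipts for the year are less than $4,060; but total rental receipts for the year are $4,140, not less than $4,060, so (a) is unavailable.
Exception (b)'s conditions are all satisfied: Greta is a registered non-profit; the property is let furnished. As to paragraphs (f)–(j): (f) would limit (b) — the property is publicly advertised — but (g) sets (f) aside: (g) operates against (f): a current Schedule 6 Registration is held. (h) would limit (g) — assessed value is $208,500, under the $211,000 limit — but (i) sets (h) aside: (i) operates against (h): a current Annual Exemption Letter is held. (j) does not operate here (the reference index is 529, not less than 451), so (i) stands. Exception (b) stands.
Exception (c) fails — the General Certificate is not current.
Exception (d) requires that the tenant is an immediate family member of the owner; but the tenant is unrelated to the owner, so (d) is unavailable.
Exception (e): aggregate throughput is 1,020 units, under the 1,040 units limit; rent is paid in kind — every condition holds. However, paragraphs (l)–(m) must be considered: (l) is engaged — the space is let for business use. (m) is not engaged (the compliance score is 48 points, not less than 43 points), so (l) stands. Exception (e) does not apply.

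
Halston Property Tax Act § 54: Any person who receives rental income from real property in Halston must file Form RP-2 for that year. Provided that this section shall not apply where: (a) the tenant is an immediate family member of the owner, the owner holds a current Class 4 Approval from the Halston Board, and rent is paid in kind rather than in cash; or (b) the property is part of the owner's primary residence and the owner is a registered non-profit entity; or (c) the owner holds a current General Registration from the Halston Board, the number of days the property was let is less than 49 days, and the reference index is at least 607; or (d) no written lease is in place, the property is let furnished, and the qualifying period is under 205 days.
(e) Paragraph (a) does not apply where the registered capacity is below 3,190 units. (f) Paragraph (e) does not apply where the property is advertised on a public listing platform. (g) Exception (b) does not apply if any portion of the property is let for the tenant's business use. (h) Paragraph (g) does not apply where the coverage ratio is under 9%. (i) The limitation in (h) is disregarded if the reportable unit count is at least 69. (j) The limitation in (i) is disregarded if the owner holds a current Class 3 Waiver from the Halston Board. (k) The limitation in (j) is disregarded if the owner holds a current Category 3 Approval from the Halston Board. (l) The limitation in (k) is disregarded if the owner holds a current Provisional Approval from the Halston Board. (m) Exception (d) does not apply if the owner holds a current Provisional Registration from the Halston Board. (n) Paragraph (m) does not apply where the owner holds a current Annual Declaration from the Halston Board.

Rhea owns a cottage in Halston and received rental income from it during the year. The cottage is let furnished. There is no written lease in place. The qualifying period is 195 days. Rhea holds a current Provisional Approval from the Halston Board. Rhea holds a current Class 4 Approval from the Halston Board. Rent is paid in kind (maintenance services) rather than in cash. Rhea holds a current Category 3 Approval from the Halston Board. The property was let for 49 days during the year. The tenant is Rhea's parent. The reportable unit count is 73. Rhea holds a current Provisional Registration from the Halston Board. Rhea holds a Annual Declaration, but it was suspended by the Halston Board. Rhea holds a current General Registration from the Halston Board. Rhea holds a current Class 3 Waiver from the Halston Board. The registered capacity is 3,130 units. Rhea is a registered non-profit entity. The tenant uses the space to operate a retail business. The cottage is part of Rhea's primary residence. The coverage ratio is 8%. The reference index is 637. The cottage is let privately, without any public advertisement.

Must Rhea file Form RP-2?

Exception (a)'s conditions are all satisfied: the tenant is an immediate family member; a current Class 4 Approval is held; rent is paid in kind. But applying paragraphs (e)–(f): (e) is engaged — the registered capacity is 3,130 units, below the 3,190 units limit. (f) is inapplicable (the property is let privately without advertisement), so (e) stands. Exception (a) does not apply.
Exception (b)'s conditions are all satisfied: the cottage is part of the primary residence; Rhea is a registered non-profit. Considering the limiting provisions: (g) would limit (b) — the space is let for business use — but (h) sets (g) aside: (h) operates against (g): the coverage ratio is 8%, under the 9% limit. (i) would limit (h) — the reportable unit count is 73, meeting the 69 threshold — but (j) sets (i) aside: (j) operates against (i): a current Class 3 Waiver is held. (k) would limit (j) — a current Category 3 Approval is held — but (l) sets (k) aside: (l) operates against (k): a current Provisional Approval is held. Exception (b) stands.
Exception (c) fails — the number of days the property was let is 49 days, not less than 49 days.
Exception (d)'s conditions are all satisfied: there is no written lease; the property is let furnished; the qualifying period is 195 days, under the 205 days limit. But: (m) operates — a current Provisional Registration is held. (n) is not triggered (the Annual Declaration is not current), so (m) stands. Exception (d) does not apply.

No — exception (b) applies; Rhea is not required to file Form RP-2.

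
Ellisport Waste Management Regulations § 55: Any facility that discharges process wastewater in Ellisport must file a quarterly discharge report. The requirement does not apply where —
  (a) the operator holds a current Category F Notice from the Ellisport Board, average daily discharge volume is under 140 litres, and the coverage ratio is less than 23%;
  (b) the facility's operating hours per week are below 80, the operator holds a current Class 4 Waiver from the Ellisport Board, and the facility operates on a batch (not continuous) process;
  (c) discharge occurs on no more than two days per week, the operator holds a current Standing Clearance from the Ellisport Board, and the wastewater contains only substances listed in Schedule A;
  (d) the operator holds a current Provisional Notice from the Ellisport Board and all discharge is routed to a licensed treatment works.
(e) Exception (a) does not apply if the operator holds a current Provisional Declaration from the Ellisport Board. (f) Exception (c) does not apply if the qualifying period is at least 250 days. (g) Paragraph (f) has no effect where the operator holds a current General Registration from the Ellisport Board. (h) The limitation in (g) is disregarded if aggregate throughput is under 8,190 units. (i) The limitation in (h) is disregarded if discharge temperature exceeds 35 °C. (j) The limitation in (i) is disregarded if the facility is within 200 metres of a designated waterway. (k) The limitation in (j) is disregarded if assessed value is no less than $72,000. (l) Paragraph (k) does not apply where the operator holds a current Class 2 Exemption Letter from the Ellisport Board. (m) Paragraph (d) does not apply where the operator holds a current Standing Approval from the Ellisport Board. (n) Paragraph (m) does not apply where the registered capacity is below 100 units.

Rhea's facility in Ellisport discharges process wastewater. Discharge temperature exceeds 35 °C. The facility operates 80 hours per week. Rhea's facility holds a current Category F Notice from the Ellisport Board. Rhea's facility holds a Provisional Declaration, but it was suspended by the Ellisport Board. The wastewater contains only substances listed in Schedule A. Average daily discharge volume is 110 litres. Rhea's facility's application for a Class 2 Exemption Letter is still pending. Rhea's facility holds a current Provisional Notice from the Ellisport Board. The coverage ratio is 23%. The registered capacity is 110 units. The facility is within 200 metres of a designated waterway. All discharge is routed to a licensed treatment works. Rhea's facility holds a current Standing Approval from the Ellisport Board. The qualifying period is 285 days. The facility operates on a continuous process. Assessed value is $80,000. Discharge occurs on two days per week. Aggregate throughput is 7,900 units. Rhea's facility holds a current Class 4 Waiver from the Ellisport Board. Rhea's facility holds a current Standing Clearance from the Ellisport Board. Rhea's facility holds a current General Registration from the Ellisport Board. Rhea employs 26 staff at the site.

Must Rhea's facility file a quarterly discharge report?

No — exception (c) applies; Rhea's facility is not required to file a quarterly discharge report.

Exception (a) fails — the coverage ratio is 23%, not less than 23%.
Exception (b) requires that the facility's operating hours per week are below 80; but the facility's operating hours per week are 80, not below 80, so (b) is unavailable.
Exception (c)'s conditions are all satisfied: discharge occurs on no more than two days per week; a current Standing Clearance is held; the wastewater is Schedule-A-only. As to paragraphs (f)–(l): (f) applies (the qualifying period is 285 days, meeting the 250 days threshold), but is overridden by (g): (g) operates against (f): a current General Registration is held. (h) applies (aggregate throughput is 7,900 units, under the 8,190 units limit), but is overridden by (i): (i) is triggered — discharge temperature exceeds 35 °C. (j) would limit (i) — the facility is within 200 m of a designated waterway — but (k) sets (j) aside: (k) is triggered — assessed value is $80,000, meeting the $72,000 threshold. (l) does not operate here (no current Class 2 Exemption Letter is held), so (k) stands. So (c) applies.
All of (d)'s requirements are met (a current Provisional Notice is held; discharge is routed to a licensed treatment works). But: (m) applies — a current Standing Approval is held. (n) is not triggered (the registered capacity is 110 units, not below 100 units), so (m) stands. Exception (d) does not apply.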